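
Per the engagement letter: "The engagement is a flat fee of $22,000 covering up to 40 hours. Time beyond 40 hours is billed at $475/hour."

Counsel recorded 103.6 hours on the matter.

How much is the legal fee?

$52,210.00

Flat fee: $22,000.00
Excess hours: 103.6 − 40 = 63.6
Overrun: 63.6 × $475 = $30,210.00
Total: $22,000.00 + $30,210.00 = $52,210.00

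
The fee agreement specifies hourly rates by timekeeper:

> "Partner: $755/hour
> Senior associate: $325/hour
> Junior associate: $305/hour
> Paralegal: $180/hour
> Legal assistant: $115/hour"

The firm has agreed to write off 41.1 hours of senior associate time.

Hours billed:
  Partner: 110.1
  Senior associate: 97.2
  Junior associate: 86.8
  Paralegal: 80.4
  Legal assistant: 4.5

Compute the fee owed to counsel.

$142,821.50

Partner: 110.1 × $755 = $83,125.50
Senior associate: 97.2 × $325 = $31,590.00
Junior associate: 86.8 × $305 = $26,474.00
Paralegal: 80.4 × $180 = $14,472.00
Legal assistant: 4.5 × $115 = $517.50
Subtotal: $156,179.00
Write-off: 41.1 × $325 = $13,357.50
Total: $156,179.00 − $13,357.50 = $142,821.50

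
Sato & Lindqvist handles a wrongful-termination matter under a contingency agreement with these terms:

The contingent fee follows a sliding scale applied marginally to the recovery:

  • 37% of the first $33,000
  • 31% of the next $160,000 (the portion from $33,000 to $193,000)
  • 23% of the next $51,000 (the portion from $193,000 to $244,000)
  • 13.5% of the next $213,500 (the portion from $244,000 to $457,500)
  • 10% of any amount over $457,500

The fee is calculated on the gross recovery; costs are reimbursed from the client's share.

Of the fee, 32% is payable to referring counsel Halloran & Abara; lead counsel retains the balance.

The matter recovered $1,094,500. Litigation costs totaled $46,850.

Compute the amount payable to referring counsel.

$53,140.00

Fee base is the gross recovery, $1,094,500; costs are reimbursed separately.
First $33,000 at 37% = $12,210.00
Next $160,000 at 31% = $49,600.00
Next $51,000 at 23% = $11,730.00
Next $213,500 at 13.5% = $28,822.50
Remaining $637,000 at 10% = $63,700.00
Fee: $12,210.00 + $49,600.00 + $11,730.00 + $28,822.50 + $63,700.00 = $166,062.50
Referral share: 32% of $166,062.50 = $53,140.00; lead counsel retains $166,062.50 − $53,140.00 = $112,922.50.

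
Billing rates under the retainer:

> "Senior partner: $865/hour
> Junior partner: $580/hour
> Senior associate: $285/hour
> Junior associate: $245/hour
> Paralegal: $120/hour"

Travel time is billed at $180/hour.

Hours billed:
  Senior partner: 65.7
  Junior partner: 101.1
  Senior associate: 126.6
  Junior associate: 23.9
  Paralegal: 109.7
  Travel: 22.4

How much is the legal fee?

Senior partner: 65.7 × $865 = $56,830.50
Junior partner: 101.1 × $580 = $58,638.00
Senior associate: 126.6 × $285 = $36,081.00
Junior associate: 23.9 × $245 = $5,855.50
Paralegal: 109.7 × $120 = $13,164.00
Subtotal: $56,830.50 + $58,638.00 + $36,081.00 + $5,855.50 + $13,164.00 = $170,569.00
Travel: 22.4 × $180 = $4,032.00
Total: $170,569.00 + $4,032.00 = $174,601.00

$174,601.00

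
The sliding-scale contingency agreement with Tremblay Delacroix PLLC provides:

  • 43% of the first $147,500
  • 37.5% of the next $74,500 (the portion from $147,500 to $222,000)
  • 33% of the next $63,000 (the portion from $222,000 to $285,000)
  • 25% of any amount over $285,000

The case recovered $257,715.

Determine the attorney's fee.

First $147,500 at 43% = $63,425.00
Next $74,500 at 37.5% = $27,937.50
Remaining $35,715 at 33% = $11,785.95
Fee: $63,425.00 + $27,937.50 + $11,785.95 = $103,148.45

$103,148.45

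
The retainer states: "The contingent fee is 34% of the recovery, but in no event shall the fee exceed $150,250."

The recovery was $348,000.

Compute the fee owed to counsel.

$118,320.00

34% of $348,000 = $118,320.00
That is under the $150,250 cap.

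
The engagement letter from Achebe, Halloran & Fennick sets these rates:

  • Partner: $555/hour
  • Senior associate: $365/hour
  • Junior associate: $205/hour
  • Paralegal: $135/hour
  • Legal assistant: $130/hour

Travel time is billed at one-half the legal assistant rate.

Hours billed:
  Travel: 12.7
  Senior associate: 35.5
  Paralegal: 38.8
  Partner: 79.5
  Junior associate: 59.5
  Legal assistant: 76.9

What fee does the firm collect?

$85,338.00

Partner: 79.5 × $555 = $44,122.50
Senior associate: 35.5 × $365 = $12,957.50
Junior associate: 59.5 × $205 = $12,197.50
Paralegal: 38.8 × $135 = $5,238.00
Legal assistant: 76.9 × $130 = $9,997.00
Subtotal: $44,122.50 + $12,957.50 + $12,197.50 + $5,238.00 + $9,997.00 = $84,512.50
Travel: 12.7 × ($130 ÷ 2) = 12.7 × $65.00 = $825.50
Total: $84,512.50 + $825.50 = $85,338.00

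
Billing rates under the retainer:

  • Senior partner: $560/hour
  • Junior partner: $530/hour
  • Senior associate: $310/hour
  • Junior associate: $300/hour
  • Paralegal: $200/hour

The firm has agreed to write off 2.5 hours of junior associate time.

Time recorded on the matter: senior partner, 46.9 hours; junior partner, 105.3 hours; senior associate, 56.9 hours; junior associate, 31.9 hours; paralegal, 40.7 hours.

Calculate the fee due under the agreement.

Senior partner: 46.9 × $560 = $26,264.00
Junior partner: 105.3 × $530 = $55,809.00
Senior associate: 56.9 × $310 = $17,639.00
Junior associate: 31.9 × $300 = $9,570.00
Paralegal: 40.7 × $200 = $8,140.00
Subtotal: $117,422.00
Write-off: 2.5 × $300 = $750.00
Total: $117,422.00 − $750.00 = $116,672.00

$116,672.00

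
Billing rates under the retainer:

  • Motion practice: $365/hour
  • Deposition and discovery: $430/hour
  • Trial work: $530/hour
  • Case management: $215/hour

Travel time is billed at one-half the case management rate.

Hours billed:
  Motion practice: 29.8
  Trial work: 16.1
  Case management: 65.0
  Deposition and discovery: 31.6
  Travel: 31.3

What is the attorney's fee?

Motion practice: 29.8 × $365 = $10,877.00
Deposition and discovery: 31.6 × $430 = $13,588.00
Trial work: 16.1 × $530 = $8,533.00
Case management: 65.0 × $215 = $13,975.00
Subtotal: $10,877.00 + $13,588.00 + $8,533.00 + $13,975.00 = $46,973.00
Travel: 31.3 × ($215 ÷ 2) = 31.3 × $107.50 = $3,364.75
Total: $46,973.00 + $3,364.75 = $50,337.75

$50,337.75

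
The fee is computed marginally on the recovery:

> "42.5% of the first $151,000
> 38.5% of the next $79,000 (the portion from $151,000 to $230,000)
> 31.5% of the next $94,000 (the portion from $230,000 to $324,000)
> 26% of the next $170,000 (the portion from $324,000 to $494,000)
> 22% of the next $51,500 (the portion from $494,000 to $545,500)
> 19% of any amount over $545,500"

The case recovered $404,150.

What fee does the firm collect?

First $151,000 at 42.5% = $64,175.00
Next $79,000 at 38.5% = $30,415.00
Next $94,000 at 31.5% = $29,610.00
Remaining $80,150 at 26% = $20,839.00
Fee: $64,175.00 + $30,415.00 + $29,610.00 + $20,839.00 = $145,039.00

$145,039.00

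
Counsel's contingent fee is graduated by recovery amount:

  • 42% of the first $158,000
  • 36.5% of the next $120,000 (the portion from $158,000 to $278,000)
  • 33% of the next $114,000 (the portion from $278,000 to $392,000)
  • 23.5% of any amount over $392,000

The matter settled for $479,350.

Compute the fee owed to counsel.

$168,307.25

First $158,000 at 42% = $66,360.00
Next $120,000 at 36.5% = $43,800.00
Next $114,000 at 33% = $37,620.00
Remaining $87,350 at 23.5% = $20,527.25
Fee: $66,360.00 + $43,800.00 + $37,620.00 + $20,527.25 = $168,307.25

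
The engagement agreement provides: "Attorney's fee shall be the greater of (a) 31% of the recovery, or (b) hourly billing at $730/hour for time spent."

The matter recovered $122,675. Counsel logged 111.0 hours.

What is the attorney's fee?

$81,030.00

(a) 31% of $122,675 = $38,029.25
(b) 111.0 × $730 = $81,030.00
The greater is (b): $81,030.00.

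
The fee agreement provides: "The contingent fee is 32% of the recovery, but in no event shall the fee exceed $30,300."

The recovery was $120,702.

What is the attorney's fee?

32% of $120,702 = $38,624.64
That exceeds the $30,300 cap, so the fee is capped at $30,300.

$30,300.00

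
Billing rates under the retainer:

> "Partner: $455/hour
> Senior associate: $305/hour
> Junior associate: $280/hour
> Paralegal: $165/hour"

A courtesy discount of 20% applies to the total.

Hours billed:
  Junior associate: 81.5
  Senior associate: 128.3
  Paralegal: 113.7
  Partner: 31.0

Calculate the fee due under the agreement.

Partner: 31.0 × $455 = $14,105.00
Senior associate: 128.3 × $305 = $39,131.50
Junior associate: 81.5 × $280 = $22,820.00
Paralegal: 113.7 × $165 = $18,760.50
Subtotal: $94,817.00
Less 20% discount: −$18,963.40
Total: $94,817.00 − $18,963.40 = $75,853.60

$75,853.60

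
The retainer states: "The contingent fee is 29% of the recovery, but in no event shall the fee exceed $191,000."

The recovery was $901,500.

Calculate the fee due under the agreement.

$191,000.00

29% of $901,500 = $261,435.00
That exceeds the $191,000 cap, so the fee is capped at $191,000.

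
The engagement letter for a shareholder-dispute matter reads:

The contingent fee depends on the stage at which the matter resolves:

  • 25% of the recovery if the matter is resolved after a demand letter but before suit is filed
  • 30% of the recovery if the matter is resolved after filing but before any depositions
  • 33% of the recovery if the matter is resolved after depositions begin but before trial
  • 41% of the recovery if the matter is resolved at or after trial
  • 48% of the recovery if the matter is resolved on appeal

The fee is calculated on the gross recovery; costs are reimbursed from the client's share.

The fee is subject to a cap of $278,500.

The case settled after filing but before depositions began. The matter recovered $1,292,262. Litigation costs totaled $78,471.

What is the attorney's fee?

$278,500.00

Fee base is the gross recovery, $1,292,262; costs are reimbursed separately.
The matter settled after filing but before depositions began, so the 30% rate applies.
$1,292,262 × 30% = $387,678.60
$387,678.60 exceeds the $278,500 cap, so the fee is capped at $278,500.00.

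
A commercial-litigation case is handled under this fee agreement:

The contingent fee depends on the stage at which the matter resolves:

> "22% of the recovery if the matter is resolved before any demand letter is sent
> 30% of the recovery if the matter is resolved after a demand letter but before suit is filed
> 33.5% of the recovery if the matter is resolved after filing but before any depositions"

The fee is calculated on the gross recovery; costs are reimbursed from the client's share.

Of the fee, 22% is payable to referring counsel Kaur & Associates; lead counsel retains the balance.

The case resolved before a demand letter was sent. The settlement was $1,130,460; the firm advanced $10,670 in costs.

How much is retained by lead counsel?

$193,986.94

Fee base is the gross recovery, $1,130,460; costs are reimbursed separately.
The matter resolved before a demand letter was sent, so the 22% rate applies.
$1,130,460 × 22% = $248,701.20
Referral share: 22% of $248,701.20 = $54,714.26; lead counsel retains $248,701.20 − $54,714.26 = $193,986.94.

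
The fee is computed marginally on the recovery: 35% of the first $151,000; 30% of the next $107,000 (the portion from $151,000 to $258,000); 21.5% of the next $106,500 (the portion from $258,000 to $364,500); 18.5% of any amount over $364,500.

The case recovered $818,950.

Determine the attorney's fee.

First $151,000 at 35% = $52,850.00
Next $107,000 at 30% = $32,100.00
Next $106,500 at 21.5% = $22,897.50
Remaining $454,450 at 18.5% = $84,073.25
Fee: $52,850.00 + $32,100.00 + $22,897.50 + $84,073.25 = $191,920.75

$191,920.75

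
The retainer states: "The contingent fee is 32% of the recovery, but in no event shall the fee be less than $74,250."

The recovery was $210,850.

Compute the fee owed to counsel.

$74,250.00

32% of $210,850 = $67,472.00
That is below the $74,250 minimum, so the minimum applies.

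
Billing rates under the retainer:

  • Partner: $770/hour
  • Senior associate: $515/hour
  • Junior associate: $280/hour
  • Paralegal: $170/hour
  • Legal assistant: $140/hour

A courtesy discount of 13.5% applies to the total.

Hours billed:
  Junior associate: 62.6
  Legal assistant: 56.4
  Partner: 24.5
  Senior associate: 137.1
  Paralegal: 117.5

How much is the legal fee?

Partner: 24.5 × $770 = $18,865.00
Senior associate: 137.1 × $515 = $70,606.50
Junior associate: 62.6 × $280 = $17,528.00
Paralegal: 117.5 × $170 = $19,975.00
Legal assistant: 56.4 × $140 = $7,896.00
Subtotal: $134,870.50
Less 13.5% discount: −$18,207.52
Total: $134,870.50 − $18,207.52 = $116,662.98

$116,662.98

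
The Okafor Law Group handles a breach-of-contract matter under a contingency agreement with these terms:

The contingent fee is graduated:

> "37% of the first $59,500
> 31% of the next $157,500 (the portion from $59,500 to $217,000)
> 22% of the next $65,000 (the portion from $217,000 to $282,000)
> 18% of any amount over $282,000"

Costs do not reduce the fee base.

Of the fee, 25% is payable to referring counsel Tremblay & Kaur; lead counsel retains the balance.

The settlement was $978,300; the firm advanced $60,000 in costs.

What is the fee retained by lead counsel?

$157,855.50

Fee base is the gross recovery, $978,300; costs are reimbursed separately.
First $59,500 at 37% = $22,015.00
Next $157,500 at 31% = $48,825.00
Next $65,000 at 22% = $14,300.00
Remaining $696,300 at 18% = $125,334.00
Fee: $22,015.00 + $48,825.00 + $14,300.00 + $125,334.00 = $210,474.00
Referral share: 25% of $210,474.00 = $52,618.50; lead counsel retains $210,474.00 − $52,618.50 = $157,855.50.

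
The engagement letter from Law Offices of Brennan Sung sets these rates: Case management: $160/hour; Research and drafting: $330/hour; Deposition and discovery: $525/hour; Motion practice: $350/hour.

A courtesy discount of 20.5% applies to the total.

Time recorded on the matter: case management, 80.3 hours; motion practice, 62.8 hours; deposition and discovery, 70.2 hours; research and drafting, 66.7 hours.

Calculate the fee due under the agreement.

$74,486.73

Case management: 80.3 × $160 = $12,848.00
Research and drafting: 66.7 × $330 = $22,011.00
Deposition and discovery: 70.2 × $525 = $36,855.00
Motion practice: 62.8 × $350 = $21,980.00
Subtotal: $93,694.00
Less 20.5% discount: −$19,207.27
Total: $93,694.00 − $19,207.27 = $74,486.73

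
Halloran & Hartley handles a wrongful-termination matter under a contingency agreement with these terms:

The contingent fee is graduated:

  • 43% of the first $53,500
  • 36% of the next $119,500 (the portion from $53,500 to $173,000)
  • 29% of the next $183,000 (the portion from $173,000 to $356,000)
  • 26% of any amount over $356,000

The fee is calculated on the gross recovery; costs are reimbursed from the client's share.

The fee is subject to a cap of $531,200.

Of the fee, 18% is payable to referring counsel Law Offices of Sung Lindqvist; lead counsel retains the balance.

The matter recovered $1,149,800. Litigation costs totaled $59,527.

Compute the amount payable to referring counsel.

$58,586.94

Fee base is the gross recovery, $1,149,800; costs are reimbursed separately.
First $53,500 at 43% = $23,005.00
Next $119,500 at 36% = $43,020.00
Next $183,000 at 29% = $53,070.00
Remaining $793,800 at 26% = $206,388.00
Fee: $23,005.00 + $43,020.00 + $53,070.00 + $206,388.00 = $325,483.00
$325,483.00 is under the $531,200 cap.
Referral share: 18% of $325,483.00 = $58,586.94; lead counsel retains $325,483.00 − $58,586.94 = $266,896.06.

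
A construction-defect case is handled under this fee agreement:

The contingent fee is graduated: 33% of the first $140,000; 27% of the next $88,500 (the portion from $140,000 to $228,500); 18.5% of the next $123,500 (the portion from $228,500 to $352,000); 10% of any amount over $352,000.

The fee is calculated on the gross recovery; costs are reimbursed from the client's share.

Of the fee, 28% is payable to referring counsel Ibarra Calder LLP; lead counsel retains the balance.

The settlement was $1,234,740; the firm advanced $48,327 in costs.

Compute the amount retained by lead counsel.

$130,475.88

Fee base is the gross recovery, $1,234,740; costs are reimbursed separately.
First $140,000 at 33% = $46,200.00
Next $88,500 at 27% = $23,895.00
Next $123,500 at 18.5% = $22,847.50
Remaining $882,740 at 10% = $88,274.00
Fee: $46,200.00 + $23,895.00 + $22,847.50 + $88,274.00 = $181,216.50
Referral share: 28% of $181,216.50 = $50,740.62; lead counsel retains $181,216.50 − $50,740.62 = $130,475.88.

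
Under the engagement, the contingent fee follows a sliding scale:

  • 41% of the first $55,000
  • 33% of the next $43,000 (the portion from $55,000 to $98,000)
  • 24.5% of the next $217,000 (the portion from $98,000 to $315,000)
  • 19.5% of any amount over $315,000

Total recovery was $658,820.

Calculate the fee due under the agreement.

First $55,000 at 41% = $22,550.00
Next $43,000 at 33% = $14,190.00
Next $217,000 at 24.5% = $53,165.00
Remaining $343,820 at 19.5% = $67,044.90
Fee: $22,550.00 + $14,190.00 + $53,165.00 + $67,044.90 = $156,949.90

$156,949.90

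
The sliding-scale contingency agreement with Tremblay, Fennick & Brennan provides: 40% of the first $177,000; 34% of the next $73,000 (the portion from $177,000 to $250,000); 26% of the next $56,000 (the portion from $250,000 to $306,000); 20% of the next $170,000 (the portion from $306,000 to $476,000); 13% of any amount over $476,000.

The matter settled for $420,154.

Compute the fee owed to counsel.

First $177,000 at 40% = $70,800.00
Next $73,000 at 34% = $24,820.00
Next $56,000 at 26% = $14,560.00
Remaining $114,154 at 20% = $22,830.80
Fee: $70,800.00 + $24,820.00 + $14,560.00 + $22,830.80 = $133,010.80

$133,010.80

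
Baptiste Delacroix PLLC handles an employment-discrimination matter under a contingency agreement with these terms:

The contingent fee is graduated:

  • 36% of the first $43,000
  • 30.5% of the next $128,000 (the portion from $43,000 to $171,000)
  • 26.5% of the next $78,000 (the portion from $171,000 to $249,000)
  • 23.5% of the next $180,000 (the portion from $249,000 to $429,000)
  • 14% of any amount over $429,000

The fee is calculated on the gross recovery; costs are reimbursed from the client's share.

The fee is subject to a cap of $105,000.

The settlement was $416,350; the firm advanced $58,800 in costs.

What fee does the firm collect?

$105,000.00

Fee base is the gross recovery, $416,350; costs are reimbursed separately.
First $43,000 at 36% = $15,480.00
Next $128,000 at 30.5% = $39,040.00
Next $78,000 at 26.5% = $20,670.00
Remaining $167,350 at 23.5% = $39,327.25
Fee: $15,480.00 + $39,040.00 + $20,670.00 + $39,327.25 = $114,517.25
$114,517.25 exceeds the $105,000 cap, so the fee is capped at $105,000.00.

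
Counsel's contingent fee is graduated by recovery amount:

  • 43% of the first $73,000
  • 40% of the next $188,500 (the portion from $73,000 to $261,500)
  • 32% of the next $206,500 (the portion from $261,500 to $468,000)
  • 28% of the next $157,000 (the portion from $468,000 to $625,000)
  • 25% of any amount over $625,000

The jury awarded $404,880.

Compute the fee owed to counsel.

First $73,000 at 43% = $31,390.00
Next $188,500 at 40% = $75,400.00
Remaining $143,380 at 32% = $45,881.60
Fee: $31,390.00 + $75,400.00 + $45,881.60 = $152,671.60

$152,671.60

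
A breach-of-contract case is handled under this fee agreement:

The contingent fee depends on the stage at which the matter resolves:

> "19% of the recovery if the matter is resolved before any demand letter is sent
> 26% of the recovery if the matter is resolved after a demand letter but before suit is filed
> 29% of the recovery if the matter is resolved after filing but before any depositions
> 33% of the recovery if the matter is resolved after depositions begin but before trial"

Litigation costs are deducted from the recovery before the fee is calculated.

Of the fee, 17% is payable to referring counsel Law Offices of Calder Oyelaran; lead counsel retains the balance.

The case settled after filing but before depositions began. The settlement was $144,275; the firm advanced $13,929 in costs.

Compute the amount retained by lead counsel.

$31,374.28

Fee base (net of costs): $144,275 − $13,929 = $130,346
The matter settled after filing but before depositions began, so the 29% rate applies.
$130,346 × 29% = $37,800.34
Referral share: 17% of $37,800.34 = $6,426.06; lead counsel retains $37,800.34 − $6,426.06 = $31,374.28.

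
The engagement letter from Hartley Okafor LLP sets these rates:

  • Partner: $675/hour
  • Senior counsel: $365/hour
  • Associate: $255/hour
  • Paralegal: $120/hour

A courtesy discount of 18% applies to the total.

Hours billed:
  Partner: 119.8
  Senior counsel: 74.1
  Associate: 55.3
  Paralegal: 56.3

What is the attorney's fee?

Partner: 119.8 × $675 = $80,865.00
Senior counsel: 74.1 × $365 = $27,046.50
Associate: 55.3 × $255 = $14,101.50
Paralegal: 56.3 × $120 = $6,756.00
Subtotal: $128,769.00
Less 18% discount: −$23,178.42
Total: $128,769.00 − $23,178.42 = $105,590.58

$105,590.58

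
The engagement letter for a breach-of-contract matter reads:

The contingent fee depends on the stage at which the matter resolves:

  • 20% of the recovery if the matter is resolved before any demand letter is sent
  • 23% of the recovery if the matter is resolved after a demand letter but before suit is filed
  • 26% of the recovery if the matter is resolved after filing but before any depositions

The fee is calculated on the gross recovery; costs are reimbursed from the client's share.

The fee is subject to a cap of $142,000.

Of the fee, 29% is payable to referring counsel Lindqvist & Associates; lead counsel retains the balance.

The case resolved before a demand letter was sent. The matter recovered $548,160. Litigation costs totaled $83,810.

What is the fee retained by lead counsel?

Fee base is the gross recovery, $548,160; costs are reimbursed separately.
The matter resolved before a demand letter was sent, so the 20% rate applies.
$548,160 × 20% = $109,632.00
$109,632.00 is under the $142,000 cap.
Referral share: 29% of $109,632.00 = $31,793.28; lead counsel retains $109,632.00 − $31,793.28 = $77,838.72.

$77,838.72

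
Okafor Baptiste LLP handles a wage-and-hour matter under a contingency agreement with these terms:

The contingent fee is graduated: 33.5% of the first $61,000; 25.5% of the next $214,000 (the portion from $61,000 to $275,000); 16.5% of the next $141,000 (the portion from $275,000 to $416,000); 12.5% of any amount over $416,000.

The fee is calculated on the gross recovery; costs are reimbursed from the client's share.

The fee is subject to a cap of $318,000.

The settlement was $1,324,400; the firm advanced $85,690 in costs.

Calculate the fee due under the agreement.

Fee base is the gross recovery, $1,324,400; costs are reimbursed separately.
First $61,000 at 33.5% = $20,435.00
Next $214,000 at 25.5% = $54,570.00
Next $141,000 at 16.5% = $23,265.00
Remaining $908,400 at 12.5% = $113,550.00
Fee: $20,435.00 + $54,570.00 + $23,265.00 + $113,550.00 = $211,820.00
$211,820.00 is under the $318,000 cap.

$211,820.00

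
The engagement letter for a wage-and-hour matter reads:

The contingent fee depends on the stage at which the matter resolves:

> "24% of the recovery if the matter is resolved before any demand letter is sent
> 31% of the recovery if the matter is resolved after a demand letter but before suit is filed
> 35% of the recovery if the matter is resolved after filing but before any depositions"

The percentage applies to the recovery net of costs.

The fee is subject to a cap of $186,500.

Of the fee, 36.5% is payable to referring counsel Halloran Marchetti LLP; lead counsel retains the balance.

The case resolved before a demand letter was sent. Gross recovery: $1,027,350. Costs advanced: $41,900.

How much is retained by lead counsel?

Fee base (net of costs): $1,027,350 − $41,900 = $985,450
The matter resolved before a demand letter was sent, so the 24% rate applies.
$985,450 × 24% = $236,508.00
$236,508.00 exceeds the $186,500 cap, so the fee is capped at $186,500.00.
Referral share: 36.5% of $186,500.00 = $68,072.50; lead counsel retains $186,500.00 − $68,072.50 = $118,427.50.

$118,427.50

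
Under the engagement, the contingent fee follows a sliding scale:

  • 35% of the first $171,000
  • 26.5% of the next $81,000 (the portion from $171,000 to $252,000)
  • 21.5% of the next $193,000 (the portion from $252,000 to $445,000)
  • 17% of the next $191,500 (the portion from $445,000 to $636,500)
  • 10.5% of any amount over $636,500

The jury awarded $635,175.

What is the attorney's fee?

First $171,000 at 35% = $59,850.00
Next $81,000 at 26.5% = $21,465.00
Next $193,000 at 21.5% = $41,495.00
Remaining $190,175 at 17% = $32,329.75
Fee: $59,850.00 + $21,465.00 + $41,495.00 + $32,329.75 = $155,139.75

$155,139.75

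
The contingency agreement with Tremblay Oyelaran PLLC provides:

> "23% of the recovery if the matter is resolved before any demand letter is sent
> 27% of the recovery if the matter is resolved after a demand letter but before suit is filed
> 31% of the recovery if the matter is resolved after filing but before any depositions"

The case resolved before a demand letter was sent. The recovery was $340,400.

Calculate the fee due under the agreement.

$78,292.00

The matter resolved before a demand letter was sent, so the 23% rate applies.
$340,400 × 23% = $78,292.00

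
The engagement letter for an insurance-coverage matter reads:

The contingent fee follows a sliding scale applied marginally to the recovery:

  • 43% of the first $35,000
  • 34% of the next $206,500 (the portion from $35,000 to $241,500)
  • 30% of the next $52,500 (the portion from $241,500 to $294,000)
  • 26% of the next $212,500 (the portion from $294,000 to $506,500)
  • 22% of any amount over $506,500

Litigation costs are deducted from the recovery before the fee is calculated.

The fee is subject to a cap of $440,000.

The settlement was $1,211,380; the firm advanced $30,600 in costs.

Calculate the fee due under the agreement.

$304,601.60

Fee base (net of costs): $1,211,380 − $30,600 = $1,180,780
First $35,000 at 43% = $15,050.00
Next $206,500 at 34% = $70,210.00
Next $52,500 at 30% = $15,750.00
Next $212,500 at 26% = $55,250.00
Remaining $674,280 at 22% = $148,341.60
Fee: $15,050.00 + $70,210.00 + $15,750.00 + $55,250.00 + $148,341.60 = $304,601.60
$304,601.60 is under the $440,000 cap.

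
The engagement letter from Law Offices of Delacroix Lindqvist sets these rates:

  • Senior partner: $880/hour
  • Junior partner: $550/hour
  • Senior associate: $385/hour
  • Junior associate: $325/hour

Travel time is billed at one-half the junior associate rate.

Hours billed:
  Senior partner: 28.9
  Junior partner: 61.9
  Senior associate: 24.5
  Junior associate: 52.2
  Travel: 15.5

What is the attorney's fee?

Senior partner: 28.9 × $880 = $25,432.00
Junior partner: 61.9 × $550 = $34,045.00
Senior associate: 24.5 × $385 = $9,432.50
Junior associate: 52.2 × $325 = $16,965.00
Subtotal: $25,432.00 + $34,045.00 + $9,432.50 + $16,965.00 = $85,874.50
Travel: 15.5 × ($325 ÷ 2) = 15.5 × $162.50 = $2,518.75
Total: $85,874.50 + $2,518.75 = $88,393.25

$88,393.25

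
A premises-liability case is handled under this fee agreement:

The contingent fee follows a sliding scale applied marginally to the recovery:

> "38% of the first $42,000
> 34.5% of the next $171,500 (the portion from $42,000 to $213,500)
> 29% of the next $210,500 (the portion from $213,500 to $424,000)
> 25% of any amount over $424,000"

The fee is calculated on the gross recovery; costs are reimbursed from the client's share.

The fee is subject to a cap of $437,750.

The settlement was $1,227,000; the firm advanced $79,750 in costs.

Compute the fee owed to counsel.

$336,922.50

Fee base is the gross recovery, $1,227,000; costs are reimbursed separately.
First $42,000 at 38% = $15,960.00
Next $171,500 at 34.5% = $59,167.50
Next $210,500 at 29% = $61,045.00
Remaining $803,000 at 25% = $200,750.00
Fee: $15,960.00 + $59,167.50 + $61,045.00 + $200,750.00 = $336,922.50
$336,922.50 is under the $437,750 cap.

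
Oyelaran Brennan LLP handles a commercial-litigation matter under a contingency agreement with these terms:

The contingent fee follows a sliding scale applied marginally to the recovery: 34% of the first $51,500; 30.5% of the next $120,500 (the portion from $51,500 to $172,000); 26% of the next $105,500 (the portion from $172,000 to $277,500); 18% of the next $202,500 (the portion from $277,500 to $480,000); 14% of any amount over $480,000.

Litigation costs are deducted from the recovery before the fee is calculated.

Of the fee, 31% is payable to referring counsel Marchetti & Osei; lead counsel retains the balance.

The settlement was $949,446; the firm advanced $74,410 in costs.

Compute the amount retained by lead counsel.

Fee base (net of costs): $949,446 − $74,410 = $875,036
First $51,500 at 34% = $17,510.00
Next $120,500 at 30.5% = $36,752.50
Next $105,500 at 26% = $27,430.00
Next $202,500 at 18% = $36,450.00
Remaining $395,036 at 14% = $55,305.04
Fee: $17,510.00 + $36,752.50 + $27,430.00 + $36,450.00 + $55,305.04 = $173,447.54
Referral share: 31% of $173,447.54 = $53,768.74; lead counsel retains $173,447.54 − $53,768.74 = $119,678.80.

$119,678.80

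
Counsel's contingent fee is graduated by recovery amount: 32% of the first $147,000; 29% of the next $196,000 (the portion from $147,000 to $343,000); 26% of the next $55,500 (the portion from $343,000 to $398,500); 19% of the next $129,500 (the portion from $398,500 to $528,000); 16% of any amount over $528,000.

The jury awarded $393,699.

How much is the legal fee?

First $147,000 at 32% = $47,040.00
Next $196,000 at 29% = $56,840.00
Remaining $50,699 at 26% = $13,181.74
Fee: $47,040.00 + $56,840.00 + $13,181.74 = $117,061.74

$117,061.74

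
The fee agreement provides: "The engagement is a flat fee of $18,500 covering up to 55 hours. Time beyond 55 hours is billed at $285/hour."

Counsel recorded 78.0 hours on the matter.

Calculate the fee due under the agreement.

$25,055.00

Flat fee: $18,500.00
Excess hours: 78.0 − 55 = 23.0
Overrun: 23.0 × $285 = $6,555.00
Total: $18,500.00 + $6,555.00 = $25,055.00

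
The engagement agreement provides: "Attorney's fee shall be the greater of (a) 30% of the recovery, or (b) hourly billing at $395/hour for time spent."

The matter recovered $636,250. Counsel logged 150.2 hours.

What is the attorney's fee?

(a) 30% of $636,250 = $190,875.00
(b) 150.2 × $395 = $59,329.00
The greater is (a): $190,875.00.

$190,875.00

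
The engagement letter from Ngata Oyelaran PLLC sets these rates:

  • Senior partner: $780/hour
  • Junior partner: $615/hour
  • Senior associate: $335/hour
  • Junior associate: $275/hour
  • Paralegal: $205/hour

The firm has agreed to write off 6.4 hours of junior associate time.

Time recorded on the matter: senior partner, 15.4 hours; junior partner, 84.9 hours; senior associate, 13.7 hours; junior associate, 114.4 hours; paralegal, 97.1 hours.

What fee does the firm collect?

$118,420.50

Senior partner: 15.4 × $780 = $12,012.00
Junior partner: 84.9 × $615 = $52,213.50
Senior associate: 13.7 × $335 = $4,589.50
Junior associate: 114.4 × $275 = $31,460.00
Paralegal: 97.1 × $205 = $19,905.50
Subtotal: $120,180.50
Write-off: 6.4 × $275 = $1,760.00
Total: $120,180.50 − $1,760.00 = $118,420.50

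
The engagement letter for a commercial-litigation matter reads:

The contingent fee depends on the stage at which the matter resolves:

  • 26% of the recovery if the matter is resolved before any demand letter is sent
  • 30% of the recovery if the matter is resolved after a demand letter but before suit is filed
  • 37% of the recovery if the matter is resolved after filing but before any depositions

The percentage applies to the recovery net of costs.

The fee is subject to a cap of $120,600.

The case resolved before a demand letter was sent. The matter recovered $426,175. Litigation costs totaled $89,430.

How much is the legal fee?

$87,553.70

Fee base (net of costs): $426,175 − $89,430 = $336,745
The matter resolved before a demand letter was sent, so the 26% rate applies.
$336,745 × 26% = $87,553.70
$87,553.70 is under the $120,600 cap.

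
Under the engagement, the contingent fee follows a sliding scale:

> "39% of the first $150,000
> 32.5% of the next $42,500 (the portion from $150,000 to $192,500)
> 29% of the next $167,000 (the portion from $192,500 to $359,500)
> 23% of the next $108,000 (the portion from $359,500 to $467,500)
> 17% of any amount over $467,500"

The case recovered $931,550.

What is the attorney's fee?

$224,471.00

First $150,000 at 39% = $58,500.00
Next $42,500 at 32.5% = $13,812.50
Next $167,000 at 29% = $48,430.00
Next $108,000 at 23% = $24,840.00
Remaining $464,050 at 17% = $78,888.50
Fee: $58,500.00 + $13,812.50 + $48,430.00 + $24,840.00 + $78,888.50 = $224,471.00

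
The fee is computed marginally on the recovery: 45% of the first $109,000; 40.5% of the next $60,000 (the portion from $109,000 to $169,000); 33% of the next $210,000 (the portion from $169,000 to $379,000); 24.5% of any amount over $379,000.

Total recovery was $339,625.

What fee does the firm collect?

$129,656.25

First $109,000 at 45% = $49,050.00
Next $60,000 at 40.5% = $24,300.00
Remaining $170,625 at 33% = $56,306.25
Fee: $49,050.00 + $24,300.00 + $56,306.25 = $129,656.25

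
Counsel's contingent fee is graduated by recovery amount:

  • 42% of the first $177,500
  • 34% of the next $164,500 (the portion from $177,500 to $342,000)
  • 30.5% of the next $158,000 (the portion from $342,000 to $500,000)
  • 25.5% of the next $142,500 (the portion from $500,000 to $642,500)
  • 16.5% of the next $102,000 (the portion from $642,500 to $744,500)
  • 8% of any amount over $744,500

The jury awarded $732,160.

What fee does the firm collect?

$229,801.40

First $177,500 at 42% = $74,550.00
Next $164,500 at 34% = $55,930.00
Next $158,000 at 30.5% = $48,190.00
Next $142,500 at 25.5% = $36,337.50
Remaining $89,660 at 16.5% = $14,793.90
Fee: $74,550.00 + $55,930.00 + $48,190.00 + $36,337.50 + $14,793.90 = $229,801.40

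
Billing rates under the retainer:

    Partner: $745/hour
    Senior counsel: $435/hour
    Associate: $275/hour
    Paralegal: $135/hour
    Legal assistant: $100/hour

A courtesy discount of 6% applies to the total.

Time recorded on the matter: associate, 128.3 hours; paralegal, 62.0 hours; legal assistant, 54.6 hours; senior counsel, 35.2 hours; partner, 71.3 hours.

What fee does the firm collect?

Partner: 71.3 × $745 = $53,118.50
Senior counsel: 35.2 × $435 = $15,312.00
Associate: 128.3 × $275 = $35,282.50
Paralegal: 62.0 × $135 = $8,370.00
Legal assistant: 54.6 × $100 = $5,460.00
Subtotal: $117,543.00
Less 6% discount: −$7,052.58
Total: $117,543.00 − $7,052.58 = $110,490.42

$110,490.42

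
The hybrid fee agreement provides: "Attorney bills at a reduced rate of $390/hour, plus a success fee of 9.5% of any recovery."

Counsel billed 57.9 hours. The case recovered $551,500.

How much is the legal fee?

Hourly: 57.9 × $390 = $22,581.00
Success fee: 9.5% of $551,500 = $52,392.50
Total: $22,581.00 + $52,392.50 = $74,973.50

$74,973.50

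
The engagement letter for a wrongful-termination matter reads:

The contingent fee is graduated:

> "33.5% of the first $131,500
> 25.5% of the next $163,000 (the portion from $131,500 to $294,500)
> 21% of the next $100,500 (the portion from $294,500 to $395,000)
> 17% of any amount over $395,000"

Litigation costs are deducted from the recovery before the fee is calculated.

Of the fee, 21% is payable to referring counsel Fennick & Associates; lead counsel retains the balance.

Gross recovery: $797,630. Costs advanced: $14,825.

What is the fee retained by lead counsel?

$136,392.99

Fee base (net of costs): $797,630 − $14,825 = $782,805
First $131,500 at 33.5% = $44,052.50
Next $163,000 at 25.5% = $41,565.00
Next $100,500 at 21% = $21,105.00
Remaining $387,805 at 17% = $65,926.85
Fee: $44,052.50 + $41,565.00 + $21,105.00 + $65,926.85 = $172,649.35
Referral share: 21% of $172,649.35 = $36,256.36; lead counsel retains $172,649.35 − $36,256.36 = $136,392.99.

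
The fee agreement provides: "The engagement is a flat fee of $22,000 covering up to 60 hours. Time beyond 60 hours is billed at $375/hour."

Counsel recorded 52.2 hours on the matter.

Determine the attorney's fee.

$22,000.00

52.2 hours is within the 60-hour scope; only the flat fee applies.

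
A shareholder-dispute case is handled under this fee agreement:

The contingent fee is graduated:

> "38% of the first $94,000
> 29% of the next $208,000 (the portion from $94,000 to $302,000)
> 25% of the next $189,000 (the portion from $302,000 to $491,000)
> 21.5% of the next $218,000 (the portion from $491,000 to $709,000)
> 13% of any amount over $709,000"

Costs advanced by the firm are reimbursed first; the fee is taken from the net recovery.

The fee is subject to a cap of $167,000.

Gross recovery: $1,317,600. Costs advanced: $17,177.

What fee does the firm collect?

Fee base (net of costs): $1,317,600 − $17,177 = $1,300,423
First $94,000 at 38% = $35,720.00
Next $208,000 at 29% = $60,320.00
Next $189,000 at 25% = $47,250.00
Next $218,000 at 21.5% = $46,870.00
Remaining $591,423 at 13% = $76,884.99
Fee: $35,720.00 + $60,320.00 + $47,250.00 + $46,870.00 + $76,884.99 = $267,044.99
$267,044.99 exceeds the $167,000 cap, so the fee is capped at $167,000.00.

$167,000.00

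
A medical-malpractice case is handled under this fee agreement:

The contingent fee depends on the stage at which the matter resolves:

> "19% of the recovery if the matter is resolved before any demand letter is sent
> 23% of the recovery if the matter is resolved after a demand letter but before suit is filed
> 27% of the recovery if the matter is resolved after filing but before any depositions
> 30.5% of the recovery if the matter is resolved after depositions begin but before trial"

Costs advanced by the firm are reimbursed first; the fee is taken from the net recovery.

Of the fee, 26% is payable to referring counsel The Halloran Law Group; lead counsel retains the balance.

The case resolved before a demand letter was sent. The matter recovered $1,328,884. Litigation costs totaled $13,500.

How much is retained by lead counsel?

Fee base (net of costs): $1,328,884 − $13,500 = $1,315,384
The matter resolved before a demand letter was sent, so the 19% rate applies.
$1,315,384 × 19% = $249,922.96
Referral share: 26% of $249,922.96 = $64,979.97; lead counsel retains $249,922.96 − $64,979.97 = $184,942.99.

$184,942.99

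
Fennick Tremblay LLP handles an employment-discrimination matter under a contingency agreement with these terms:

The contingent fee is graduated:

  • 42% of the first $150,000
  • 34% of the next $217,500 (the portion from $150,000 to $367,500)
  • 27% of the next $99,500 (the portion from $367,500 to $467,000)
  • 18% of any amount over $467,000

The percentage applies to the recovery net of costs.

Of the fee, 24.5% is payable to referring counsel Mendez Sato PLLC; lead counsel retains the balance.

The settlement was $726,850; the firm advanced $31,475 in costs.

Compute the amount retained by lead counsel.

$154,716.49

Fee base (net of costs): $726,850 − $31,475 = $695,375
First $150,000 at 42% = $63,000.00
Next $217,500 at 34% = $73,950.00
Next $99,500 at 27% = $26,865.00
Remaining $228,375 at 18% = $41,107.50
Fee: $63,000.00 + $73,950.00 + $26,865.00 + $41,107.50 = $204,922.50
Referral share: 24.5% of $204,922.50 = $50,206.01; lead counsel retains $204,922.50 − $50,206.01 = $154,716.49.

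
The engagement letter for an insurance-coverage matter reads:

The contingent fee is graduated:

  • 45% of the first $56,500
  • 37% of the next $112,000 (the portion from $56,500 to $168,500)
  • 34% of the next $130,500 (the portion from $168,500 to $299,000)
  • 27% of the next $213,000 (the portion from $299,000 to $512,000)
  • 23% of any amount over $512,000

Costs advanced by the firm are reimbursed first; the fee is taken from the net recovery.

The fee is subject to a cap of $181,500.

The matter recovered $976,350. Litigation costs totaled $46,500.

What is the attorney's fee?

Fee base (net of costs): $976,350 − $46,500 = $929,850
First $56,500 at 45% = $25,425.00
Next $112,000 at 37% = $41,440.00
Next $130,500 at 34% = $44,370.00
Next $213,000 at 27% = $57,510.00
Remaining $417,850 at 23% = $96,105.50
Fee: $25,425.00 + $41,440.00 + $44,370.00 + $57,510.00 + $96,105.50 = $264,850.50
$264,850.50 exceeds the $181,500 cap, so the fee is capped at $181,500.00.

$181,500.00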